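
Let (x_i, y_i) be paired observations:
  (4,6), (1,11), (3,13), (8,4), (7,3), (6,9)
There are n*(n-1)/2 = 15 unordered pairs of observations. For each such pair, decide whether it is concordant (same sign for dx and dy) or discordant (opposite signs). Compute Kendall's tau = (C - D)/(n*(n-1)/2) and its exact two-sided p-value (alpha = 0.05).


Step 1: Enumerate the 15 unordered pairs (i,j) with i<j and classify each by sign(x_j-x_i) * sign(y_j-y_i).
  (1,2):dx=-3,dy=+5->D; (1,3):dx=-1,dy=+7->D; (1,4):dx=+4,dy=-2->D; (1,5):dx=+3,dy=-3->D
  (1,6):dx=+2,dy=+3->C; (2,3):dx=+2,dy=+2->C; (2,4):dx=+7,dy=-7->D; (2,5):dx=+6,dy=-8->D
  (2,6):dx=+5,dy=-2->D; (3,4):dx=+5,dy=-9->D; (3,5):dx=+4,dy=-10->D; (3,6):dx=+3,dy=-4->D
  (4,5):dx=-1,dy=-1->C; (4,6):dx=-2,dy=+5->D; (5,6):dx=-1,dy=+6->D
Step 2: C = 3, D = 12, total pairs = 15.
Step 3: tau = (C - D)/(n(n-1)/2) = (3 - 12)/15 = -0.600000.
Step 4: Exact two-sided p-value (enumerate n! = 720 permutations of y under H0): p = 0.136111.
Step 5: alpha = 0.05. fail to reject H0.

tau_b = -0.6000 (C=3, D=12), p = 0.136111, fail to reject H0.


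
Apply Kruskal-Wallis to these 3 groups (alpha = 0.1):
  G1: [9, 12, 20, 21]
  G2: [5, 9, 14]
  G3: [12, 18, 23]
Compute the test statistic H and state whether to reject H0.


Step 1: Combine all N = 10 observations and assign midranks.
sorted (value, group, rank): (5,G2,1), (9,G1,2.5), (9,G2,2.5), (12,G1,4.5), (12,G3,4.5), (14,G2,6), (18,G3,7), (20,G1,8), (21,G1,9), (23,G3,10)
Step 2: Sum ranks within each group.
R_1 = 24 (n_1 = 4)
R_2 = 9.5 (n_2 = 3)
R_3 = 21.5 (n_3 = 3)
Step 3: H = 12/(N(N+1)) * sum(R_i^2/n_i) - 3(N+1)
     = 12/(10*11) * (24^2/4 + 9.5^2/3 + 21.5^2/3) - 3*11
     = 0.109091 * 328.167 - 33
     = 2.800000.
Step 4: Ties present; correction factor C = 1 - 12/(10^3 - 10) = 0.987879. Corrected H = 2.800000 / 0.987879 = 2.834356.
Step 5: Under H0, H ~ chi^2(2); p-value = 0.242397.
Step 6: alpha = 0.1. fail to reject H0.

H = 2.8344, df = 2, p = 0.242397, fail to reject H0.


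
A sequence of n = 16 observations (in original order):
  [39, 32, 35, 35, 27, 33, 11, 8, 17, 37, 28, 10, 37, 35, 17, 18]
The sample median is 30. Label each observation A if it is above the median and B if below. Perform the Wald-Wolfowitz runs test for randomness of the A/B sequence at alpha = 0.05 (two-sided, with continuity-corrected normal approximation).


Step 1: Compute median = 30; label A = above, B = below.
Labels in order: AAAABABBBABBAABB  (n_A = 8, n_B = 8)
Step 2: Count runs R = 8.
Step 3: Under H0 (random ordering), E[R] = 2*n_A*n_B/(n_A+n_B) + 1 = 2*8*8/16 + 1 = 9.0000.
        Var[R] = 2*n_A*n_B*(2*n_A*n_B - n_A - n_B) / ((n_A+n_B)^2 * (n_A+n_B-1)) = 14336/3840 = 3.7333.
        SD[R] = 1.9322.
Step 4: Continuity-corrected z = (R + 0.5 - E[R]) / SD[R] = (8 + 0.5 - 9.0000) / 1.9322 = -0.2588.
Step 5: Two-sided p-value via normal approximation = 2*(1 - Phi(|z|)) = 0.795809.
Step 6: alpha = 0.05. fail to reject H0.

R = 8, z = -0.2588, p = 0.795809, fail to reject H0.


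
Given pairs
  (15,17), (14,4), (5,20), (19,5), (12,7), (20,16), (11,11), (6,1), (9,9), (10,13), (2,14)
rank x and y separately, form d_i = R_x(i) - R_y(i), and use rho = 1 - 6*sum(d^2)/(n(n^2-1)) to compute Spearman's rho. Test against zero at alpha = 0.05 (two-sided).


Step 1: Rank x and y separately (midranks; no ties here).
rank(x): 15->9, 14->8, 5->2, 19->10, 12->7, 20->11, 11->6, 6->3, 9->4, 10->5, 2->1
rank(y): 17->10, 4->2, 20->11, 5->3, 7->4, 16->9, 11->6, 1->1, 9->5, 13->7, 14->8
Step 2: d_i = R_x(i) - R_y(i); compute d_i^2.
  (9-10)^2=1, (8-2)^2=36, (2-11)^2=81, (10-3)^2=49, (7-4)^2=9, (11-9)^2=4, (6-6)^2=0, (3-1)^2=4, (4-5)^2=1, (5-7)^2=4, (1-8)^2=49
sum(d^2) = 238.
Step 3: rho = 1 - 6*238 / (11*(11^2 - 1)) = 1 - 1428/1320 = -0.081818.
Step 4: Under H0, t = rho * sqrt((n-2)/(1-rho^2)) = -0.2463 ~ t(9).
Step 5: Two-sided p-value from the t-distribution with 9 df = 0.810990.
Step 6: alpha = 0.05. fail to reject H0.

rho = -0.0818, p = 0.810990, fail to reject H0 at alpha = 0.05.


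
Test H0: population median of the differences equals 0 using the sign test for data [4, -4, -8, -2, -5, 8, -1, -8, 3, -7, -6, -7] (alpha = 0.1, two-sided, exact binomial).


Step 1: Discard zero differences. Original n = 12; n_eff = number of nonzero differences = 12.
Nonzero differences (with sign): +4, -4, -8, -2, -5, +8, -1, -8, +3, -7, -6, -7
Step 2: Count signs: positive = 3, negative = 9.
Step 3: Under H0: P(positive) = 0.5, so the number of positives S ~ Bin(12, 0.5).
Step 4: Two-sided exact p-value = sum of Bin(12,0.5) probabilities at or below the observed probability = 0.145996.
Step 5: alpha = 0.1. fail to reject H0.

n_eff = 12, pos = 3, neg = 9, p = 0.145996, fail to reject H0.


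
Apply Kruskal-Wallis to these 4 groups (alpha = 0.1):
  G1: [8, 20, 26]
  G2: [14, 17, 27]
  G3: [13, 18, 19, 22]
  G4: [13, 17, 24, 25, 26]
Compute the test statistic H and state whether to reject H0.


Step 1: Combine all N = 15 observations and assign midranks.
sorted (value, group, rank): (8,G1,1), (13,G3,2.5), (13,G4,2.5), (14,G2,4), (17,G2,5.5), (17,G4,5.5), (18,G3,7), (19,G3,8), (20,G1,9), (22,G3,10), (24,G4,11), (25,G4,12), (26,G1,13.5), (26,G4,13.5), (27,G2,15)
Step 2: Sum ranks within each group.
R_1 = 23.5 (n_1 = 3)
R_2 = 24.5 (n_2 = 3)
R_3 = 27.5 (n_3 = 4)
R_4 = 44.5 (n_4 = 5)
Step 3: H = 12/(N(N+1)) * sum(R_i^2/n_i) - 3(N+1)
     = 12/(15*16) * (23.5^2/3 + 24.5^2/3 + 27.5^2/4 + 44.5^2/5) - 3*16
     = 0.050000 * 969.279 - 48
     = 0.463958.
Step 4: Ties present; correction factor C = 1 - 18/(15^3 - 15) = 0.994643. Corrected H = 0.463958 / 0.994643 = 0.466457.
Step 5: Under H0, H ~ chi^2(3); p-value = 0.926196.
Step 6: alpha = 0.1. fail to reject H0.

H = 0.4665, df = 3, p = 0.926196, fail to reject H0.


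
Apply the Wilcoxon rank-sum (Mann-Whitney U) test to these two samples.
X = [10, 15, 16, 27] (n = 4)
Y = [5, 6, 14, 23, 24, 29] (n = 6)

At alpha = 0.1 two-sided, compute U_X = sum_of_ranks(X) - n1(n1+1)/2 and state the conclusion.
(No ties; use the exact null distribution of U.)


Step 1: Combine and sort all 10 observations; assign midranks.
sorted (value, group): (5,Y), (6,Y), (10,X), (14,Y), (15,X), (16,X), (23,Y), (24,Y), (27,X), (29,Y)
ranks: 5->1, 6->2, 10->3, 14->4, 15->5, 16->6, 23->7, 24->8, 27->9, 29->10
Step 2: Rank sum for X: R1 = 3 + 5 + 6 + 9 = 23.
Step 3: U_X = R1 - n1(n1+1)/2 = 23 - 4*5/2 = 23 - 10 = 13.
       U_Y = n1*n2 - U_X = 24 - 13 = 11.
Step 4: No ties, so the exact null distribution of U (based on enumerating the C(10,4) = 210 equally likely rank assignments) gives the two-sided p-value.
Step 5: p-value = 0.914286; compare to alpha = 0.1. fail to reject H0.

U_X = 13, p = 0.914286, fail to reject H0 at alpha = 0.1.


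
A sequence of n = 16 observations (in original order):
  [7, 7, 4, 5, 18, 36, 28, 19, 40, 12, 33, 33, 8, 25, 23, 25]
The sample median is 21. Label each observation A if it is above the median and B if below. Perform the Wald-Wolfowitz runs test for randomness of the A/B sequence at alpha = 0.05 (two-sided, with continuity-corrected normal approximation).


Step 1: Compute median = 21; label A = above, B = below.
Labels in order: BBBBBAABABAABAAA  (n_A = 8, n_B = 8)
Step 2: Count runs R = 8.
Step 3: Under H0 (random ordering), E[R] = 2*n_A*n_B/(n_A+n_B) + 1 = 2*8*8/16 + 1 = 9.0000.
        Var[R] = 2*n_A*n_B*(2*n_A*n_B - n_A - n_B) / ((n_A+n_B)^2 * (n_A+n_B-1)) = 14336/3840 = 3.7333.
        SD[R] = 1.9322.
Step 4: Continuity-corrected z = (R + 0.5 - E[R]) / SD[R] = (8 + 0.5 - 9.0000) / 1.9322 = -0.2588.
Step 5: Two-sided p-value via normal approximation = 2*(1 - Phi(|z|)) = 0.795809.
Step 6: alpha = 0.05. fail to reject H0.

R = 8, z = -0.2588, p = 0.795809, fail to reject H0.


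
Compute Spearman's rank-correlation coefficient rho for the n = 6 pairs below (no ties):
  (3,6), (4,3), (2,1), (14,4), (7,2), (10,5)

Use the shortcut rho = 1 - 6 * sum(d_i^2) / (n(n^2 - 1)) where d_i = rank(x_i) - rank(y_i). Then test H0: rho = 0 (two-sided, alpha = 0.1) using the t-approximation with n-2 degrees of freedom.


Step 1: Rank x and y separately (midranks; no ties here).
rank(x): 3->2, 4->3, 2->1, 14->6, 7->4, 10->5
rank(y): 6->6, 3->3, 1->1, 4->4, 2->2, 5->5
Step 2: d_i = R_x(i) - R_y(i); compute d_i^2.
  (2-6)^2=16, (3-3)^2=0, (1-1)^2=0, (6-4)^2=4, (4-2)^2=4, (5-5)^2=0
sum(d^2) = 24.
Step 3: rho = 1 - 6*24 / (6*(6^2 - 1)) = 1 - 144/210 = 0.314286.
Step 4: Under H0, t = rho * sqrt((n-2)/(1-rho^2)) = 0.6621 ~ t(4).
Step 5: Two-sided p-value from the t-distribution with 4 df = 0.544093.
Step 6: alpha = 0.1. fail to reject H0.

rho = 0.3143, p = 0.544093, fail to reject H0 at alpha = 0.1.


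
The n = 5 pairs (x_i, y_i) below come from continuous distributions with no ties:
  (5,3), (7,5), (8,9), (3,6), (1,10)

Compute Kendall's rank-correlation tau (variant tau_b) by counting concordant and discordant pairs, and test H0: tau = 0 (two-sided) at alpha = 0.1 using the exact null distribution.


Step 1: Enumerate the 10 unordered pairs (i,j) with i<j and classify each by sign(x_j-x_i) * sign(y_j-y_i).
  (1,2):dx=+2,dy=+2->C; (1,3):dx=+3,dy=+6->C; (1,4):dx=-2,dy=+3->D; (1,5):dx=-4,dy=+7->D
  (2,3):dx=+1,dy=+4->C; (2,4):dx=-4,dy=+1->D; (2,5):dx=-6,dy=+5->D; (3,4):dx=-5,dy=-3->C
  (3,5):dx=-7,dy=+1->D; (4,5):dx=-2,dy=+4->D
Step 2: C = 4, D = 6, total pairs = 10.
Step 3: tau = (C - D)/(n(n-1)/2) = (4 - 6)/10 = -0.200000.
Step 4: Exact two-sided p-value (enumerate n! = 120 permutations of y under H0): p = 0.816667.
Step 5: alpha = 0.1. fail to reject H0.

tau_b = -0.2000 (C=4, D=6), p = 0.816667, fail to reject H0.


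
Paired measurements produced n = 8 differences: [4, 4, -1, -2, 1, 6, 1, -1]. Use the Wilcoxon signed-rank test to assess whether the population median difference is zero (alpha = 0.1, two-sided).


Step 1: Drop any zero differences (none here) and take |d_i|.
|d| = [4, 4, 1, 2, 1, 6, 1, 1]
Step 2: Midrank |d_i| (ties get averaged ranks).
ranks: |4|->6.5, |4|->6.5, |1|->2.5, |2|->5, |1|->2.5, |6|->8, |1|->2.5, |1|->2.5
Step 3: Attach original signs; sum ranks with positive sign and with negative sign.
W+ = 6.5 + 6.5 + 2.5 + 8 + 2.5 = 26
W- = 2.5 + 5 + 2.5 = 10
(Check: W+ + W- = 36 should equal n(n+1)/2 = 36.)
Step 4: Test statistic W = min(W+, W-) = 10.
Step 5: Ties in |d|, so use the tie-corrected normal approximation.
        E[W] = n(n+1)/4 = 8*9/4 = 18.
        Tie groups: |d|=1 (t=4), |d|=4 (t=2); sum(t^3 - t) = 66.
        Var[W] = n(n+1)(2n+1)/24 - sum(t^3-t)/48 = 1224/24 - 66/48 = 49.625.
        z = (W - E[W]) / sqrt(Var[W]) = (10 - 18) / 7.0445 = -1.1356.
        Two-sided p = 2*Phi(z) = 0.256108.
Step 6: alpha = 0.1. fail to reject H0.

W+ = 26, W- = 10, W = min = 10, p = 0.256108, fail to reject H0.


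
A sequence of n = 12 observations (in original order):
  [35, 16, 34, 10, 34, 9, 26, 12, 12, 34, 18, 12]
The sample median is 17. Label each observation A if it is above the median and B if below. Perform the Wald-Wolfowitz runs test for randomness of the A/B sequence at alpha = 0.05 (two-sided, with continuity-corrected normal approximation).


Step 1: Compute median = 17; label A = above, B = below.
Labels in order: ABABABABBAAB  (n_A = 6, n_B = 6)
Step 2: Count runs R = 10.
Step 3: Under H0 (random ordering), E[R] = 2*n_A*n_B/(n_A+n_B) + 1 = 2*6*6/12 + 1 = 7.0000.
        Var[R] = 2*n_A*n_B*(2*n_A*n_B - n_A - n_B) / ((n_A+n_B)^2 * (n_A+n_B-1)) = 4320/1584 = 2.7273.
        SD[R] = 1.6514.
Step 4: Continuity-corrected z = (R - 0.5 - E[R]) / SD[R] = (10 - 0.5 - 7.0000) / 1.6514 = 1.5138.
Step 5: Two-sided p-value via normal approximation = 2*(1 - Phi(|z|)) = 0.130070.
Step 6: alpha = 0.05. fail to reject H0.

R = 10, z = 1.5138, p = 0.130070, fail to reject H0.


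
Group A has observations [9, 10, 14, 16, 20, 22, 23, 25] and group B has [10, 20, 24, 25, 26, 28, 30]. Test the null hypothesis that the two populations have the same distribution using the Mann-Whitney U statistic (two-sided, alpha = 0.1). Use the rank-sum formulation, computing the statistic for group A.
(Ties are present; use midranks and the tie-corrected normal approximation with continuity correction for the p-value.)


Step 1: Combine and sort all 15 observations; assign midranks.
sorted (value, group): (9,X), (10,X), (10,Y), (14,X), (16,X), (20,X), (20,Y), (22,X), (23,X), (24,Y), (25,X), (25,Y), (26,Y), (28,Y), (30,Y)
ranks: 9->1, 10->2.5, 10->2.5, 14->4, 16->5, 20->6.5, 20->6.5, 22->8, 23->9, 24->10, 25->11.5, 25->11.5, 26->13, 28->14, 30->15
Step 2: Rank sum for X: R1 = 1 + 2.5 + 4 + 5 + 6.5 + 8 + 9 + 11.5 = 47.5.
Step 3: U_X = R1 - n1(n1+1)/2 = 47.5 - 8*9/2 = 47.5 - 36 = 11.5.
       U_Y = n1*n2 - U_X = 56 - 11.5 = 44.5.
Step 4: Ties are present, so use the tie-corrected normal approximation (with continuity correction) for the p-value.
Step 5: p-value = 0.063365; compare to alpha = 0.1. reject H0.

U_X = 11.5, p = 0.063365, reject H0 at alpha = 0.1.


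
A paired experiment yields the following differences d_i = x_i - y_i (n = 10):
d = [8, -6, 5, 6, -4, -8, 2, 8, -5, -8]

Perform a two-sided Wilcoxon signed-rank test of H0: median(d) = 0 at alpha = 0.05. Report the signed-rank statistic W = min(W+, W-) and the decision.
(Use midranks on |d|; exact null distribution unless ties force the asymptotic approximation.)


Step 1: Drop any zero differences (none here) and take |d_i|.
|d| = [8, 6, 5, 6, 4, 8, 2, 8, 5, 8]
Step 2: Midrank |d_i| (ties get averaged ranks).
ranks: |8|->8.5, |6|->5.5, |5|->3.5, |6|->5.5, |4|->2, |8|->8.5, |2|->1, |8|->8.5, |5|->3.5, |8|->8.5
Step 3: Attach original signs; sum ranks with positive sign and with negative sign.
W+ = 8.5 + 3.5 + 5.5 + 1 + 8.5 = 27
W- = 5.5 + 2 + 8.5 + 3.5 + 8.5 = 28
(Check: W+ + W- = 55 should equal n(n+1)/2 = 55.)
Step 4: Test statistic W = min(W+, W-) = 27.
Step 5: Ties in |d|, so use the tie-corrected normal approximation.
        E[W] = n(n+1)/4 = 10*11/4 = 27.5.
        Tie groups: |d|=5 (t=2), |d|=6 (t=2), |d|=8 (t=4); sum(t^3 - t) = 72.
        Var[W] = n(n+1)(2n+1)/24 - sum(t^3-t)/48 = 2310/24 - 72/48 = 94.75.
        z = (W - E[W]) / sqrt(Var[W]) = (27 - 27.5) / 9.7340 = -0.0514.
        Two-sided p = 2*Phi(z) = 0.959033.
Step 6: alpha = 0.05. fail to reject H0.

W+ = 27, W- = 28, W = min = 27, p = 0.959033, fail to reject H0.


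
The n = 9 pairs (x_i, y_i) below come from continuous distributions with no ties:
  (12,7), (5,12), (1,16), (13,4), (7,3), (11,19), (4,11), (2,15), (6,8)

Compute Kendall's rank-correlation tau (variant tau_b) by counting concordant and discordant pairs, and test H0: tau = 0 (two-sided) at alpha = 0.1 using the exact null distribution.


Step 1: Enumerate the 36 unordered pairs (i,j) with i<j and classify each by sign(x_j-x_i) * sign(y_j-y_i).
  (1,2):dx=-7,dy=+5->D; (1,3):dx=-11,dy=+9->D; (1,4):dx=+1,dy=-3->D; (1,5):dx=-5,dy=-4->C
  (1,6):dx=-1,dy=+12->D; (1,7):dx=-8,dy=+4->D; (1,8):dx=-10,dy=+8->D; (1,9):dx=-6,dy=+1->D
  (2,3):dx=-4,dy=+4->D; (2,4):dx=+8,dy=-8->D; (2,5):dx=+2,dy=-9->D; (2,6):dx=+6,dy=+7->C
  (2,7):dx=-1,dy=-1->C; (2,8):dx=-3,dy=+3->D; (2,9):dx=+1,dy=-4->D; (3,4):dx=+12,dy=-12->D
  (3,5):dx=+6,dy=-13->D; (3,6):dx=+10,dy=+3->C; (3,7):dx=+3,dy=-5->D; (3,8):dx=+1,dy=-1->D
  (3,9):dx=+5,dy=-8->D; (4,5):dx=-6,dy=-1->C; (4,6):dx=-2,dy=+15->D; (4,7):dx=-9,dy=+7->D
  (4,8):dx=-11,dy=+11->D; (4,9):dx=-7,dy=+4->D; (5,6):dx=+4,dy=+16->C; (5,7):dx=-3,dy=+8->D
  (5,8):dx=-5,dy=+12->D; (5,9):dx=-1,dy=+5->D; (6,7):dx=-7,dy=-8->C; (6,8):dx=-9,dy=-4->C
  (6,9):dx=-5,dy=-11->C; (7,8):dx=-2,dy=+4->D; (7,9):dx=+2,dy=-3->D; (8,9):dx=+4,dy=-7->D
Step 2: C = 9, D = 27, total pairs = 36.
Step 3: tau = (C - D)/(n(n-1)/2) = (9 - 27)/36 = -0.500000.
Step 4: Exact two-sided p-value (enumerate n! = 362880 permutations of y under H0): p = 0.075176.
Step 5: alpha = 0.1. reject H0.

tau_b = -0.5000 (C=9, D=27), p = 0.075176, reject H0.


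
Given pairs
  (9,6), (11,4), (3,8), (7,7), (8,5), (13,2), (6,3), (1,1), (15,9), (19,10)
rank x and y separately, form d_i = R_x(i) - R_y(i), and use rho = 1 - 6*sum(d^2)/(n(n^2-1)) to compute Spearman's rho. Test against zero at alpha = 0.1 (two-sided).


Step 1: Rank x and y separately (midranks; no ties here).
rank(x): 9->6, 11->7, 3->2, 7->4, 8->5, 13->8, 6->3, 1->1, 15->9, 19->10
rank(y): 6->6, 4->4, 8->8, 7->7, 5->5, 2->2, 3->3, 1->1, 9->9, 10->10
Step 2: d_i = R_x(i) - R_y(i); compute d_i^2.
  (6-6)^2=0, (7-4)^2=9, (2-8)^2=36, (4-7)^2=9, (5-5)^2=0, (8-2)^2=36, (3-3)^2=0, (1-1)^2=0, (9-9)^2=0, (10-10)^2=0
sum(d^2) = 90.
Step 3: rho = 1 - 6*90 / (10*(10^2 - 1)) = 1 - 540/990 = 0.454545.
Step 4: Under H0, t = rho * sqrt((n-2)/(1-rho^2)) = 1.4434 ~ t(8).
Step 5: Two-sided p-value from the t-distribution with 8 df = 0.186905.
Step 6: alpha = 0.1. fail to reject H0.

rho = 0.4545, p = 0.186905, fail to reject H0 at alpha = 0.1.


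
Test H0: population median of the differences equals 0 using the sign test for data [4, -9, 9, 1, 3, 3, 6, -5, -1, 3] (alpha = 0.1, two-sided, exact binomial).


Step 1: Discard zero differences. Original n = 10; n_eff = number of nonzero differences = 10.
Nonzero differences (with sign): +4, -9, +9, +1, +3, +3, +6, -5, -1, +3
Step 2: Count signs: positive = 7, negative = 3.
Step 3: Under H0: P(positive) = 0.5, so the number of positives S ~ Bin(10, 0.5).
Step 4: Two-sided exact p-value = sum of Bin(10,0.5) probabilities at or below the observed probability = 0.343750.
Step 5: alpha = 0.1. fail to reject H0.

n_eff = 10, pos = 7, neg = 3, p = 0.343750, fail to reject H0.


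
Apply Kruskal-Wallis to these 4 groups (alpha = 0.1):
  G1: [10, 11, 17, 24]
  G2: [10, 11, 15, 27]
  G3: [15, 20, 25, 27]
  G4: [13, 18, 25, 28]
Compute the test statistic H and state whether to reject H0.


Step 1: Combine all N = 16 observations and assign midranks.
sorted (value, group, rank): (10,G1,1.5), (10,G2,1.5), (11,G1,3.5), (11,G2,3.5), (13,G4,5), (15,G2,6.5), (15,G3,6.5), (17,G1,8), (18,G4,9), (20,G3,10), (24,G1,11), (25,G3,12.5), (25,G4,12.5), (27,G2,14.5), (27,G3,14.5), (28,G4,16)
Step 2: Sum ranks within each group.
R_1 = 24 (n_1 = 4)
R_2 = 26 (n_2 = 4)
R_3 = 43.5 (n_3 = 4)
R_4 = 42.5 (n_4 = 4)
Step 3: H = 12/(N(N+1)) * sum(R_i^2/n_i) - 3(N+1)
     = 12/(16*17) * (24^2/4 + 26^2/4 + 43.5^2/4 + 42.5^2/4) - 3*17
     = 0.044118 * 1237.62 - 51
     = 3.601103.
Step 4: Ties present; correction factor C = 1 - 30/(16^3 - 16) = 0.992647. Corrected H = 3.601103 / 0.992647 = 3.627778.
Step 5: Under H0, H ~ chi^2(3); p-value = 0.304564.
Step 6: alpha = 0.1. fail to reject H0.

H = 3.6278, df = 3, p = 0.304564, fail to reject H0.


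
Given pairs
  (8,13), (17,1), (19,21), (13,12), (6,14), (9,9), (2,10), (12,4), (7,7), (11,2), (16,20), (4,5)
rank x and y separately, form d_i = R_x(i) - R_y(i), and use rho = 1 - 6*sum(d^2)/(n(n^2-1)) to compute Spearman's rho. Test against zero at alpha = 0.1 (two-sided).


Step 1: Rank x and y separately (midranks; no ties here).
rank(x): 8->5, 17->11, 19->12, 13->9, 6->3, 9->6, 2->1, 12->8, 7->4, 11->7, 16->10, 4->2
rank(y): 13->9, 1->1, 21->12, 12->8, 14->10, 9->6, 10->7, 4->3, 7->5, 2->2, 20->11, 5->4
Step 2: d_i = R_x(i) - R_y(i); compute d_i^2.
  (5-9)^2=16, (11-1)^2=100, (12-12)^2=0, (9-8)^2=1, (3-10)^2=49, (6-6)^2=0, (1-7)^2=36, (8-3)^2=25, (4-5)^2=1, (7-2)^2=25, (10-11)^2=1, (2-4)^2=4
sum(d^2) = 258.
Step 3: rho = 1 - 6*258 / (12*(12^2 - 1)) = 1 - 1548/1716 = 0.097902.
Step 4: Under H0, t = rho * sqrt((n-2)/(1-rho^2)) = 0.3111 ~ t(10).
Step 5: Two-sided p-value from the t-distribution with 10 df = 0.762122.
Step 6: alpha = 0.1. fail to reject H0.

rho = 0.0979, p = 0.762122, fail to reject H0 at alpha = 0.1.


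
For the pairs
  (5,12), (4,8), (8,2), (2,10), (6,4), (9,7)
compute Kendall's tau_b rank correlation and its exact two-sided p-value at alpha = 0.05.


Step 1: Enumerate the 15 unordered pairs (i,j) with i<j and classify each by sign(x_j-x_i) * sign(y_j-y_i).
  (1,2):dx=-1,dy=-4->C; (1,3):dx=+3,dy=-10->D; (1,4):dx=-3,dy=-2->C; (1,5):dx=+1,dy=-8->D
  (1,6):dx=+4,dy=-5->D; (2,3):dx=+4,dy=-6->D; (2,4):dx=-2,dy=+2->D; (2,5):dx=+2,dy=-4->D
  (2,6):dx=+5,dy=-1->D; (3,4):dx=-6,dy=+8->D; (3,5):dx=-2,dy=+2->D; (3,6):dx=+1,dy=+5->C
  (4,5):dx=+4,dy=-6->D; (4,6):dx=+7,dy=-3->D; (5,6):dx=+3,dy=+3->C
Step 2: C = 4, D = 11, total pairs = 15.
Step 3: tau = (C - D)/(n(n-1)/2) = (4 - 11)/15 = -0.466667.
Step 4: Exact two-sided p-value (enumerate n! = 720 permutations of y under H0): p = 0.272222.
Step 5: alpha = 0.05. fail to reject H0.

tau_b = -0.4667 (C=4, D=11), p = 0.272222, fail to reject H0.


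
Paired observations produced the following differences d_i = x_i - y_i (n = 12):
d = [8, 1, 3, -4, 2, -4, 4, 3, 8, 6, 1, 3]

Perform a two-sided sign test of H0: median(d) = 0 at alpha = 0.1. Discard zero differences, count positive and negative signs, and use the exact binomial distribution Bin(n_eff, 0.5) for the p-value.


Step 1: Discard zero differences. Original n = 12; n_eff = number of nonzero differences = 12.
Nonzero differences (with sign): +8, +1, +3, -4, +2, -4, +4, +3, +8, +6, +1, +3
Step 2: Count signs: positive = 10, negative = 2.
Step 3: Under H0: P(positive) = 0.5, so the number of positives S ~ Bin(12, 0.5).
Step 4: Two-sided exact p-value = sum of Bin(12,0.5) probabilities at or below the observed probability = 0.038574.
Step 5: alpha = 0.1. reject H0.

n_eff = 12, pos = 10, neg = 2, p = 0.038574, reject H0.


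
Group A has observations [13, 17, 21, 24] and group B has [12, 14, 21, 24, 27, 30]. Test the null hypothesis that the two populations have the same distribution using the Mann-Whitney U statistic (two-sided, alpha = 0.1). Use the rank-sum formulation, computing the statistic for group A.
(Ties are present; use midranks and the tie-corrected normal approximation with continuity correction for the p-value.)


Step 1: Combine and sort all 10 observations; assign midranks.
sorted (value, group): (12,Y), (13,X), (14,Y), (17,X), (21,X), (21,Y), (24,X), (24,Y), (27,Y), (30,Y)
ranks: 12->1, 13->2, 14->3, 17->4, 21->5.5, 21->5.5, 24->7.5, 24->7.5, 27->9, 30->10
Step 2: Rank sum for X: R1 = 2 + 4 + 5.5 + 7.5 = 19.
Step 3: U_X = R1 - n1(n1+1)/2 = 19 - 4*5/2 = 19 - 10 = 9.
       U_Y = n1*n2 - U_X = 24 - 9 = 15.
Step 4: Ties are present, so use the tie-corrected normal approximation (with continuity correction) for the p-value.
Step 5: p-value = 0.591778; compare to alpha = 0.1. fail to reject H0.

U_X = 9, p = 0.591778, fail to reject H0 at alpha = 0.1.


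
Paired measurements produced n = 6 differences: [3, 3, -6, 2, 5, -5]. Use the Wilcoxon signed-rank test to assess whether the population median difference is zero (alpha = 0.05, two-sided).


Step 1: Drop any zero differences (none here) and take |d_i|.
|d| = [3, 3, 6, 2, 5, 5]
Step 2: Midrank |d_i| (ties get averaged ranks).
ranks: |3|->2.5, |3|->2.5, |6|->6, |2|->1, |5|->4.5, |5|->4.5
Step 3: Attach original signs; sum ranks with positive sign and with negative sign.
W+ = 2.5 + 2.5 + 1 + 4.5 = 10.5
W- = 6 + 4.5 = 10.5
(Check: W+ + W- = 21 should equal n(n+1)/2 = 21.)
Step 4: Test statistic W = min(W+, W-) = 10.5.
Step 5: Ties in |d|, so use the tie-corrected normal approximation.
        E[W] = n(n+1)/4 = 6*7/4 = 10.5.
        Tie groups: |d|=3 (t=2), |d|=5 (t=2); sum(t^3 - t) = 12.
        Var[W] = n(n+1)(2n+1)/24 - sum(t^3-t)/48 = 546/24 - 12/48 = 22.5.
        z = (W - E[W]) / sqrt(Var[W]) = (10.5 - 10.5) / 4.7434 = 0.0000.
        Two-sided p = 2*Phi(z) = 1.000000.
Step 6: alpha = 0.05. fail to reject H0.

W+ = 10.5, W- = 10.5, W = min = 10.5, p = 1.000000, fail to reject H0.


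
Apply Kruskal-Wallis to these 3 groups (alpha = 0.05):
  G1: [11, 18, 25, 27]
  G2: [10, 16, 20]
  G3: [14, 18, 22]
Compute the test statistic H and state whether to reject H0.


Step 1: Combine all N = 10 observations and assign midranks.
sorted (value, group, rank): (10,G2,1), (11,G1,2), (14,G3,3), (16,G2,4), (18,G1,5.5), (18,G3,5.5), (20,G2,7), (22,G3,8), (25,G1,9), (27,G1,10)
Step 2: Sum ranks within each group.
R_1 = 26.5 (n_1 = 4)
R_2 = 12 (n_2 = 3)
R_3 = 16.5 (n_3 = 3)
Step 3: H = 12/(N(N+1)) * sum(R_i^2/n_i) - 3(N+1)
     = 12/(10*11) * (26.5^2/4 + 12^2/3 + 16.5^2/3) - 3*11
     = 0.109091 * 314.312 - 33
     = 1.288636.
Step 4: Ties present; correction factor C = 1 - 6/(10^3 - 10) = 0.993939. Corrected H = 1.288636 / 0.993939 = 1.296494.
Step 5: Under H0, H ~ chi^2(2); p-value = 0.522962.
Step 6: alpha = 0.05. fail to reject H0.

H = 1.2965, df = 2, p = 0.522962, fail to reject H0.


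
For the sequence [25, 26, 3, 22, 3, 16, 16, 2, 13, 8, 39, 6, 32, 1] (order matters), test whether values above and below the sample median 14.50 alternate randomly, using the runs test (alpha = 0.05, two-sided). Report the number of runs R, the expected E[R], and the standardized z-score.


Step 1: Compute median = 14.50; label A = above, B = below.
Labels in order: AABABAABBBABAB  (n_A = 7, n_B = 7)
Step 2: Count runs R = 10.
Step 3: Under H0 (random ordering), E[R] = 2*n_A*n_B/(n_A+n_B) + 1 = 2*7*7/14 + 1 = 8.0000.
        Var[R] = 2*n_A*n_B*(2*n_A*n_B - n_A - n_B) / ((n_A+n_B)^2 * (n_A+n_B-1)) = 8232/2548 = 3.2308.
        SD[R] = 1.7974.
Step 4: Continuity-corrected z = (R - 0.5 - E[R]) / SD[R] = (10 - 0.5 - 8.0000) / 1.7974 = 0.8345.
Step 5: Two-sided p-value via normal approximation = 2*(1 - Phi(|z|)) = 0.403986.
Step 6: alpha = 0.05. fail to reject H0.

R = 10, z = 0.8345, p = 0.403986, fail to reject H0.


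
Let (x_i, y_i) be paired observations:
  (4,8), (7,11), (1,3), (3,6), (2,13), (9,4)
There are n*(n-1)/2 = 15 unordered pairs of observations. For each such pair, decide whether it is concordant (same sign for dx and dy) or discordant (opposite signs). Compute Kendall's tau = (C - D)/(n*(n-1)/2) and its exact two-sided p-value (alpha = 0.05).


Step 1: Enumerate the 15 unordered pairs (i,j) with i<j and classify each by sign(x_j-x_i) * sign(y_j-y_i).
  (1,2):dx=+3,dy=+3->C; (1,3):dx=-3,dy=-5->C; (1,4):dx=-1,dy=-2->C; (1,5):dx=-2,dy=+5->D
  (1,6):dx=+5,dy=-4->D; (2,3):dx=-6,dy=-8->C; (2,4):dx=-4,dy=-5->C; (2,5):dx=-5,dy=+2->D
  (2,6):dx=+2,dy=-7->D; (3,4):dx=+2,dy=+3->C; (3,5):dx=+1,dy=+10->C; (3,6):dx=+8,dy=+1->C
  (4,5):dx=-1,dy=+7->D; (4,6):dx=+6,dy=-2->D; (5,6):dx=+7,dy=-9->D
Step 2: C = 8, D = 7, total pairs = 15.
Step 3: tau = (C - D)/(n(n-1)/2) = (8 - 7)/15 = 0.066667.
Step 4: Exact two-sided p-value (enumerate n! = 720 permutations of y under H0): p = 1.000000.
Step 5: alpha = 0.05. fail to reject H0.

tau_b = 0.0667 (C=8, D=7), p = 1.000000, fail to reject H0.


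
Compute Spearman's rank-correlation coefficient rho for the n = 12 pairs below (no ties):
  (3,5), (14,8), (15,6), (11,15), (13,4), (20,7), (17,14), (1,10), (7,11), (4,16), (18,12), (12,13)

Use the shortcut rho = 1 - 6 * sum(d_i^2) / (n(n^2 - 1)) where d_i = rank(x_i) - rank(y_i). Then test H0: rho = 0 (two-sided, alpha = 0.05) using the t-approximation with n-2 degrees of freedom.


Step 1: Rank x and y separately (midranks; no ties here).
rank(x): 3->2, 14->8, 15->9, 11->5, 13->7, 20->12, 17->10, 1->1, 7->4, 4->3, 18->11, 12->6
rank(y): 5->2, 8->5, 6->3, 15->11, 4->1, 7->4, 14->10, 10->6, 11->7, 16->12, 12->8, 13->9
Step 2: d_i = R_x(i) - R_y(i); compute d_i^2.
  (2-2)^2=0, (8-5)^2=9, (9-3)^2=36, (5-11)^2=36, (7-1)^2=36, (12-4)^2=64, (10-10)^2=0, (1-6)^2=25, (4-7)^2=9, (3-12)^2=81, (11-8)^2=9, (6-9)^2=9
sum(d^2) = 314.
Step 3: rho = 1 - 6*314 / (12*(12^2 - 1)) = 1 - 1884/1716 = -0.097902.
Step 4: Under H0, t = rho * sqrt((n-2)/(1-rho^2)) = -0.3111 ~ t(10).
Step 5: Two-sided p-value from the t-distribution with 10 df = 0.762122.
Step 6: alpha = 0.05. fail to reject H0.

rho = -0.0979, p = 0.762122, fail to reject H0 at alpha = 0.05.


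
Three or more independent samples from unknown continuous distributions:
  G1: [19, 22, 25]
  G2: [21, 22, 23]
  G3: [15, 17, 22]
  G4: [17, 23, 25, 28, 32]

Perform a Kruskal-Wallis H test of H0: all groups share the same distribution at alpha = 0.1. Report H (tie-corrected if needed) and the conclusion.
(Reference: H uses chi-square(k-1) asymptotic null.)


Step 1: Combine all N = 14 observations and assign midranks.
sorted (value, group, rank): (15,G3,1), (17,G3,2.5), (17,G4,2.5), (19,G1,4), (21,G2,5), (22,G1,7), (22,G2,7), (22,G3,7), (23,G2,9.5), (23,G4,9.5), (25,G1,11.5), (25,G4,11.5), (28,G4,13), (32,G4,14)
Step 2: Sum ranks within each group.
R_1 = 22.5 (n_1 = 3)
R_2 = 21.5 (n_2 = 3)
R_3 = 10.5 (n_3 = 3)
R_4 = 50.5 (n_4 = 5)
Step 3: H = 12/(N(N+1)) * sum(R_i^2/n_i) - 3(N+1)
     = 12/(14*15) * (22.5^2/3 + 21.5^2/3 + 10.5^2/3 + 50.5^2/5) - 3*15
     = 0.057143 * 869.633 - 45
     = 4.693333.
Step 4: Ties present; correction factor C = 1 - 42/(14^3 - 14) = 0.984615. Corrected H = 4.693333 / 0.984615 = 4.766667.
Step 5: Under H0, H ~ chi^2(3); p-value = 0.189702.
Step 6: alpha = 0.1. fail to reject H0.

H = 4.7667, df = 3, p = 0.189702, fail to reject H0.


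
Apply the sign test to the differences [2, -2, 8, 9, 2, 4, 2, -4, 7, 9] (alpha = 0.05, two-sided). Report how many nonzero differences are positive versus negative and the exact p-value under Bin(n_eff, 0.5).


Step 1: Discard zero differences. Original n = 10; n_eff = number of nonzero differences = 10.
Nonzero differences (with sign): +2, -2, +8, +9, +2, +4, +2, -4, +7, +9
Step 2: Count signs: positive = 8, negative = 2.
Step 3: Under H0: P(positive) = 0.5, so the number of positives S ~ Bin(10, 0.5).
Step 4: Two-sided exact p-value = sum of Bin(10,0.5) probabilities at or below the observed probability = 0.109375.
Step 5: alpha = 0.05. fail to reject H0.

n_eff = 10, pos = 8, neg = 2, p = 0.109375, fail to reject H0.


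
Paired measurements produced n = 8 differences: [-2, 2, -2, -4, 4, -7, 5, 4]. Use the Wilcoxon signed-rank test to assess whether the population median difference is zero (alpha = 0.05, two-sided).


Step 1: Drop any zero differences (none here) and take |d_i|.
|d| = [2, 2, 2, 4, 4, 7, 5, 4]
Step 2: Midrank |d_i| (ties get averaged ranks).
ranks: |2|->2, |2|->2, |2|->2, |4|->5, |4|->5, |7|->8, |5|->7, |4|->5
Step 3: Attach original signs; sum ranks with positive sign and with negative sign.
W+ = 2 + 5 + 7 + 5 = 19
W- = 2 + 2 + 5 + 8 = 17
(Check: W+ + W- = 36 should equal n(n+1)/2 = 36.)
Step 4: Test statistic W = min(W+, W-) = 17.
Step 5: Ties in |d|, so use the tie-corrected normal approximation.
        E[W] = n(n+1)/4 = 8*9/4 = 18.
        Tie groups: |d|=2 (t=3), |d|=4 (t=3); sum(t^3 - t) = 48.
        Var[W] = n(n+1)(2n+1)/24 - sum(t^3-t)/48 = 1224/24 - 48/48 = 50.
        z = (W - E[W]) / sqrt(Var[W]) = (17 - 18) / 7.0711 = -0.1414.
        Two-sided p = 2*Phi(z) = 0.887537.
Step 6: alpha = 0.05. fail to reject H0.

W+ = 19, W- = 17, W = min = 17, p = 0.887537, fail to reject H0.


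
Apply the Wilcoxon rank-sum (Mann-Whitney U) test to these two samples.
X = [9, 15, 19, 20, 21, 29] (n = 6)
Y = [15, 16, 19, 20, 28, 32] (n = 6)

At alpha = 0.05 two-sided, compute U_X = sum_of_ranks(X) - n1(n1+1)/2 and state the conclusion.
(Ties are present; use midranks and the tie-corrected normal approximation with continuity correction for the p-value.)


Step 1: Combine and sort all 12 observations; assign midranks.
sorted (value, group): (9,X), (15,X), (15,Y), (16,Y), (19,X), (19,Y), (20,X), (20,Y), (21,X), (28,Y), (29,X), (32,Y)
ranks: 9->1, 15->2.5, 15->2.5, 16->4, 19->5.5, 19->5.5, 20->7.5, 20->7.5, 21->9, 28->10, 29->11, 32->12
Step 2: Rank sum for X: R1 = 1 + 2.5 + 5.5 + 7.5 + 9 + 11 = 36.5.
Step 3: U_X = R1 - n1(n1+1)/2 = 36.5 - 6*7/2 = 36.5 - 21 = 15.5.
       U_Y = n1*n2 - U_X = 36 - 15.5 = 20.5.
Step 4: Ties are present, so use the tie-corrected normal approximation (with continuity correction) for the p-value.
Step 5: p-value = 0.747491; compare to alpha = 0.05. fail to reject H0.

U_X = 15.5, p = 0.747491, fail to reject H0 at alpha = 0.05.


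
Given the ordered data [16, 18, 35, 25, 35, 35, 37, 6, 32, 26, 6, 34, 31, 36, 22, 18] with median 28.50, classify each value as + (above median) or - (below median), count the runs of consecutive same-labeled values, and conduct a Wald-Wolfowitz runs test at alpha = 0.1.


Step 1: Compute median = 28.50; label A = above, B = below.
Labels in order: BBABAAABABBAAABB  (n_A = 8, n_B = 8)
Step 2: Count runs R = 9.
Step 3: Under H0 (random ordering), E[R] = 2*n_A*n_B/(n_A+n_B) + 1 = 2*8*8/16 + 1 = 9.0000.
        Var[R] = 2*n_A*n_B*(2*n_A*n_B - n_A - n_B) / ((n_A+n_B)^2 * (n_A+n_B-1)) = 14336/3840 = 3.7333.
        SD[R] = 1.9322.
Step 4: R = E[R], so z = 0 with no continuity correction.
Step 5: Two-sided p-value via normal approximation = 2*(1 - Phi(|z|)) = 1.000000.
Step 6: alpha = 0.1. fail to reject H0.

R = 9, z = 0.0000, p = 1.000000, fail to reject H0.


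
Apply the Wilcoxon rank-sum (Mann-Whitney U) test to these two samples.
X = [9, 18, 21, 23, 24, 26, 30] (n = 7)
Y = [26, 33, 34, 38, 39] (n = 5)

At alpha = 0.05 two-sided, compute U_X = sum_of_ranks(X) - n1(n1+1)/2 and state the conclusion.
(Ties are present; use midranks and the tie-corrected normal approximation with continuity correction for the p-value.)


Step 1: Combine and sort all 12 observations; assign midranks.
sorted (value, group): (9,X), (18,X), (21,X), (23,X), (24,X), (26,X), (26,Y), (30,X), (33,Y), (34,Y), (38,Y), (39,Y)
ranks: 9->1, 18->2, 21->3, 23->4, 24->5, 26->6.5, 26->6.5, 30->8, 33->9, 34->10, 38->11, 39->12
Step 2: Rank sum for X: R1 = 1 + 2 + 3 + 4 + 5 + 6.5 + 8 = 29.5.
Step 3: U_X = R1 - n1(n1+1)/2 = 29.5 - 7*8/2 = 29.5 - 28 = 1.5.
       U_Y = n1*n2 - U_X = 35 - 1.5 = 33.5.
Step 4: Ties are present, so use the tie-corrected normal approximation (with continuity correction) for the p-value.
Step 5: p-value = 0.011682; compare to alpha = 0.05. reject H0.

U_X = 1.5, p = 0.011682, reject H0 at alpha = 0.05.


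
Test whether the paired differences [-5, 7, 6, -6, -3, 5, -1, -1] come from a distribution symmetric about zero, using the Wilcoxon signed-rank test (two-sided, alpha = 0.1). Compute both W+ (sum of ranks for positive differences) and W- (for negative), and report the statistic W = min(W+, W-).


Step 1: Drop any zero differences (none here) and take |d_i|.
|d| = [5, 7, 6, 6, 3, 5, 1, 1]
Step 2: Midrank |d_i| (ties get averaged ranks).
ranks: |5|->4.5, |7|->8, |6|->6.5, |6|->6.5, |3|->3, |5|->4.5, |1|->1.5, |1|->1.5
Step 3: Attach original signs; sum ranks with positive sign and with negative sign.
W+ = 8 + 6.5 + 4.5 = 19
W- = 4.5 + 6.5 + 3 + 1.5 + 1.5 = 17
(Check: W+ + W- = 36 should equal n(n+1)/2 = 36.)
Step 4: Test statistic W = min(W+, W-) = 17.
Step 5: Ties in |d|, so use the tie-corrected normal approximation.
        E[W] = n(n+1)/4 = 8*9/4 = 18.
        Tie groups: |d|=1 (t=2), |d|=5 (t=2), |d|=6 (t=2); sum(t^3 - t) = 18.
        Var[W] = n(n+1)(2n+1)/24 - sum(t^3-t)/48 = 1224/24 - 18/48 = 50.625.
        z = (W - E[W]) / sqrt(Var[W]) = (17 - 18) / 7.1151 = -0.1405.
        Two-sided p = 2*Phi(z) = 0.888229.
Step 6: alpha = 0.1. fail to reject H0.

W+ = 19, W- = 17, W = min = 17, p = 0.888229, fail to reject H0.


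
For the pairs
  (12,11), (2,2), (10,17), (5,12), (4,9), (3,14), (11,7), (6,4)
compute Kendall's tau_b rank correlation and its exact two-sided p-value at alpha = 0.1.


Step 1: Enumerate the 28 unordered pairs (i,j) with i<j and classify each by sign(x_j-x_i) * sign(y_j-y_i).
  (1,2):dx=-10,dy=-9->C; (1,3):dx=-2,dy=+6->D; (1,4):dx=-7,dy=+1->D; (1,5):dx=-8,dy=-2->C
  (1,6):dx=-9,dy=+3->D; (1,7):dx=-1,dy=-4->C; (1,8):dx=-6,dy=-7->C; (2,3):dx=+8,dy=+15->C
  (2,4):dx=+3,dy=+10->C; (2,5):dx=+2,dy=+7->C; (2,6):dx=+1,dy=+12->C; (2,7):dx=+9,dy=+5->C
  (2,8):dx=+4,dy=+2->C; (3,4):dx=-5,dy=-5->C; (3,5):dx=-6,dy=-8->C; (3,6):dx=-7,dy=-3->C
  (3,7):dx=+1,dy=-10->D; (3,8):dx=-4,dy=-13->C; (4,5):dx=-1,dy=-3->C; (4,6):dx=-2,dy=+2->D
  (4,7):dx=+6,dy=-5->D; (4,8):dx=+1,dy=-8->D; (5,6):dx=-1,dy=+5->D; (5,7):dx=+7,dy=-2->D
  (5,8):dx=+2,dy=-5->D; (6,7):dx=+8,dy=-7->D; (6,8):dx=+3,dy=-10->D; (7,8):dx=-5,dy=-3->C
Step 2: C = 16, D = 12, total pairs = 28.
Step 3: tau = (C - D)/(n(n-1)/2) = (16 - 12)/28 = 0.142857.
Step 4: Exact two-sided p-value (enumerate n! = 40320 permutations of y under H0): p = 0.719544.
Step 5: alpha = 0.1. fail to reject H0.

tau_b = 0.1429 (C=16, D=12), p = 0.719544, fail to reject H0.


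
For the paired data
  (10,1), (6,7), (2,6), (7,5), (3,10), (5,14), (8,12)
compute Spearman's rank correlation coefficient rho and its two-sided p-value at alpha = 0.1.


Step 1: Rank x and y separately (midranks; no ties here).
rank(x): 10->7, 6->4, 2->1, 7->5, 3->2, 5->3, 8->6
rank(y): 1->1, 7->4, 6->3, 5->2, 10->5, 14->7, 12->6
Step 2: d_i = R_x(i) - R_y(i); compute d_i^2.
  (7-1)^2=36, (4-4)^2=0, (1-3)^2=4, (5-2)^2=9, (2-5)^2=9, (3-7)^2=16, (6-6)^2=0
sum(d^2) = 74.
Step 3: rho = 1 - 6*74 / (7*(7^2 - 1)) = 1 - 444/336 = -0.321429.
Step 4: Under H0, t = rho * sqrt((n-2)/(1-rho^2)) = -0.7590 ~ t(5).
Step 5: Two-sided p-value from the t-distribution with 5 df = 0.482072.
Step 6: alpha = 0.1. fail to reject H0.

rho = -0.3214, p = 0.482072, fail to reject H0 at alpha = 0.1.


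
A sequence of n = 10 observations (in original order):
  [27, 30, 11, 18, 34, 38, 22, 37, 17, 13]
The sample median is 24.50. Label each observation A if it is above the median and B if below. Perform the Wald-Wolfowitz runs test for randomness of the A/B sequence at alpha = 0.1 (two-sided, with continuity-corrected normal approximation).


Step 1: Compute median = 24.50; label A = above, B = below.
Labels in order: AABBAABABB  (n_A = 5, n_B = 5)
Step 2: Count runs R = 6.
Step 3: Under H0 (random ordering), E[R] = 2*n_A*n_B/(n_A+n_B) + 1 = 2*5*5/10 + 1 = 6.0000.
        Var[R] = 2*n_A*n_B*(2*n_A*n_B - n_A - n_B) / ((n_A+n_B)^2 * (n_A+n_B-1)) = 2000/900 = 2.2222.
        SD[R] = 1.4907.
Step 4: R = E[R], so z = 0 with no continuity correction.
Step 5: Two-sided p-value via normal approximation = 2*(1 - Phi(|z|)) = 1.000000.
Step 6: alpha = 0.1. fail to reject H0.

R = 6, z = 0.0000, p = 1.000000, fail to reject H0.


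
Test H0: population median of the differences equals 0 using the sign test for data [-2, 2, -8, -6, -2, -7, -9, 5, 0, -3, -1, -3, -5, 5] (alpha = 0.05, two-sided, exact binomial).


Step 1: Discard zero differences. Original n = 14; n_eff = number of nonzero differences = 13.
Nonzero differences (with sign): -2, +2, -8, -6, -2, -7, -9, +5, -3, -1, -3, -5, +5
Step 2: Count signs: positive = 3, negative = 10.
Step 3: Under H0: P(positive) = 0.5, so the number of positives S ~ Bin(13, 0.5).
Step 4: Two-sided exact p-value = sum of Bin(13,0.5) probabilities at or below the observed probability = 0.092285.
Step 5: alpha = 0.05. fail to reject H0.

n_eff = 13, pos = 3, neg = 10, p = 0.092285, fail to reject H0.


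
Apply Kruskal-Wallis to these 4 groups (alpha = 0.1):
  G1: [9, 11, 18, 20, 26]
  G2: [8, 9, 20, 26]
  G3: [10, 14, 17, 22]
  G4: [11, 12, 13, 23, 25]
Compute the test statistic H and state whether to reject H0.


Step 1: Combine all N = 18 observations and assign midranks.
sorted (value, group, rank): (8,G2,1), (9,G1,2.5), (9,G2,2.5), (10,G3,4), (11,G1,5.5), (11,G4,5.5), (12,G4,7), (13,G4,8), (14,G3,9), (17,G3,10), (18,G1,11), (20,G1,12.5), (20,G2,12.5), (22,G3,14), (23,G4,15), (25,G4,16), (26,G1,17.5), (26,G2,17.5)
Step 2: Sum ranks within each group.
R_1 = 49 (n_1 = 5)
R_2 = 33.5 (n_2 = 4)
R_3 = 37 (n_3 = 4)
R_4 = 51.5 (n_4 = 5)
Step 3: H = 12/(N(N+1)) * sum(R_i^2/n_i) - 3(N+1)
     = 12/(18*19) * (49^2/5 + 33.5^2/4 + 37^2/4 + 51.5^2/5) - 3*19
     = 0.035088 * 1633.46 - 57
     = 0.314474.
Step 4: Ties present; correction factor C = 1 - 24/(18^3 - 18) = 0.995872. Corrected H = 0.314474 / 0.995872 = 0.315777.
Step 5: Under H0, H ~ chi^2(3); p-value = 0.957034.
Step 6: alpha = 0.1. fail to reject H0.

H = 0.3158, df = 3, p = 0.957034, fail to reject H0.


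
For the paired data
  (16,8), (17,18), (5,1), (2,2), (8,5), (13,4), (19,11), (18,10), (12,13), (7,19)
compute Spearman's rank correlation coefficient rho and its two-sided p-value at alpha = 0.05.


Step 1: Rank x and y separately (midranks; no ties here).
rank(x): 16->7, 17->8, 5->2, 2->1, 8->4, 13->6, 19->10, 18->9, 12->5, 7->3
rank(y): 8->5, 18->9, 1->1, 2->2, 5->4, 4->3, 11->7, 10->6, 13->8, 19->10
Step 2: d_i = R_x(i) - R_y(i); compute d_i^2.
  (7-5)^2=4, (8-9)^2=1, (2-1)^2=1, (1-2)^2=1, (4-4)^2=0, (6-3)^2=9, (10-7)^2=9, (9-6)^2=9, (5-8)^2=9, (3-10)^2=49
sum(d^2) = 92.
Step 3: rho = 1 - 6*92 / (10*(10^2 - 1)) = 1 - 552/990 = 0.442424.
Step 4: Under H0, t = rho * sqrt((n-2)/(1-rho^2)) = 1.3954 ~ t(8).
Step 5: Two-sided p-value from the t-distribution with 8 df = 0.200423.
Step 6: alpha = 0.05. fail to reject H0.

rho = 0.4424, p = 0.200423, fail to reject H0 at alpha = 0.05.


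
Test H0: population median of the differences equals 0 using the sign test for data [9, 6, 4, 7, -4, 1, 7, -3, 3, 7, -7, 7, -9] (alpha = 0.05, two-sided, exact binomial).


Step 1: Discard zero differences. Original n = 13; n_eff = number of nonzero differences = 13.
Nonzero differences (with sign): +9, +6, +4, +7, -4, +1, +7, -3, +3, +7, -7, +7, -9
Step 2: Count signs: positive = 9, negative = 4.
Step 3: Under H0: P(positive) = 0.5, so the number of positives S ~ Bin(13, 0.5).
Step 4: Two-sided exact p-value = sum of Bin(13,0.5) probabilities at or below the observed probability = 0.266846.
Step 5: alpha = 0.05. fail to reject H0.

n_eff = 13, pos = 9, neg = 4, p = 0.266846, fail to reject H0.
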